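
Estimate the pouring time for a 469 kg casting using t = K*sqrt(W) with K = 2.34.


Formula: t = K * sqrt(W)
sqrt(W) = sqrt(469) = 21.65641
t = 2.34 * 21.65641 = 50.6760 s

Final answer: 50.6760 s


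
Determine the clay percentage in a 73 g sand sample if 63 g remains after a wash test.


Formula: Clay% = (W_total - W_washed) / W_total * 100
Clay mass = 73 - 63 = 10 g
Clay% = 10 / 73 * 100 = 13.6986%

Answer: 13.6986%


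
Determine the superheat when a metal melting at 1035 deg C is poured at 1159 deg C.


Formula: Superheat = T_pour - T_melt
Superheat = 1159 - 1035 = 124 deg C

Final answer: 124 deg C


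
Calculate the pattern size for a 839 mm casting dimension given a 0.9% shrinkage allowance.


Formula: L_pattern = L_casting * (1 + shrinkage_rate/100)
Shrinkage factor = 1 + 0.9/100 = 1.009
L_pattern = 839 mm * 1.009 = 846.5510 mm

846.5510 mm


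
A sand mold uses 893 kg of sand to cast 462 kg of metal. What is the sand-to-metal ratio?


Formula: Sand-to-Metal Ratio = W_sand / W_metal
Ratio = 893 kg / 462 kg = 1.9329

Answer: 1.9329


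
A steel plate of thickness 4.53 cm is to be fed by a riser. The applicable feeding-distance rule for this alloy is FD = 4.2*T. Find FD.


Formula: FD = 4.2 * T  (riser feeding-distance rule)
FD = 4.2 * 4.53 cm = 19.0260 cm

Final answer: 19.0260 cm


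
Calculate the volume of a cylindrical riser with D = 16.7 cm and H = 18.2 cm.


Formula: V = pi * (D/2)^2 * H  (cylinder volume)
Radius = D/2 = 16.7/2 = 8.35 cm
V = pi * 8.35^2 * 18.2 = 3986.5224 cm^3

3986.5224 cm^3


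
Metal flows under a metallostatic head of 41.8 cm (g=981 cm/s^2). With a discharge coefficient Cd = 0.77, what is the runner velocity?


Formula: v = Cd * sqrt(2 * g * h)  (Torricelli with discharge coefficient)
2*g*h = 2 * 981 * 41.8 = 82011.6 cm^2/s^2
sqrt(82011.6) = 286.37668 cm/s
v = 0.77 * 286.37668 = 220.5100 cm/s

220.5100 cm/s


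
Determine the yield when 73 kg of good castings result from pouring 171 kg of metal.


Formula: Casting Yield = (W_good / W_total) * 100
Yield = (73 kg / 171 kg) * 100 = 42.6901%

Final answer: 42.6901%


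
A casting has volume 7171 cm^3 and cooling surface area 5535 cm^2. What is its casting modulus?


Formula: Casting Modulus M = V / A
M = 7171 cm^3 / 5535 cm^2 = 1.2956 cm

Final answer: 1.2956 cm


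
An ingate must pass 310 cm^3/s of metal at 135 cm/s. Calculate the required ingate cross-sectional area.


Formula: A_ingate = Q / v  (continuity equation)
A = 310 cm^3/s / 135 cm/s = 2.2963 cm^2


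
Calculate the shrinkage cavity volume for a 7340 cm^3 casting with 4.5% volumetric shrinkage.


Formula: V_shrink = V_casting * shrinkage_pct / 100
V_shrink = 7340 cm^3 * 4.5 / 100 = 330.3000 cm^3

Answer: 330.3000 cm^3


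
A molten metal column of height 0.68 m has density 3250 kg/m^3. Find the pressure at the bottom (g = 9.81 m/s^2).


Formula: P = rho * g * h
rho * g = 3250 * 9.81 = 31882.5 N/m^3
P = 31882.5 * 0.68 = 21680.1000 Pa


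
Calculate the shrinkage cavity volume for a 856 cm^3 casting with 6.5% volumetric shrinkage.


Formula: V_shrink = V_casting * shrinkage_pct / 100
V_shrink = 856 cm^3 * 6.5 / 100 = 55.6400 cm^3


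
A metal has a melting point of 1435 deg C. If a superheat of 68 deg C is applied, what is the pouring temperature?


Formula: T_pour = T_melt + Superheat
T_pour = 1435 + 68 = 1503 deg C


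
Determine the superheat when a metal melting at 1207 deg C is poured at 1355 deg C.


Formula: Superheat = T_pour - T_melt
Superheat = 1355 - 1207 = 148 deg C


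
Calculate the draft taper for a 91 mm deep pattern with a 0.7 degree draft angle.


Formula: taper = depth * tan(draft_angle)
tan(0.7 deg) = 0.0122179
taper = 91 mm * 0.0122179 = 1.1118 mm

Answer: 1.1118 mm


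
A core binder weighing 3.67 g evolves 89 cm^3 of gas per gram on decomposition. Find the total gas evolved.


Formula: V_gas = W_binder * gas_evolution_rate
V = 3.67 g * 89 cm^3/g = 326.6300 cm^3


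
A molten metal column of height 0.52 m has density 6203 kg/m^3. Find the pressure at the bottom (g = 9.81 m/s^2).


Formula: P = rho * g * h
rho * g = 6203 * 9.81 = 60851.43 N/m^3
P = 60851.43 * 0.52 = 31642.7436 Pa

Answer: 31642.7436 Pa


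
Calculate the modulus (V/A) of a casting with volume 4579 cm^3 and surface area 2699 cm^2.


Formula: Casting Modulus M = V / A
M = 4579 cm^3 / 2699 cm^2 = 1.6966 cm


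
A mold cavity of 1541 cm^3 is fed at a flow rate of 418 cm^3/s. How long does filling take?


Formula: t_fill = V_mold / Q_flow
t = 1541 cm^3 / 418 cm^3/s = 3.6866 s

Final answer: 3.6866 s


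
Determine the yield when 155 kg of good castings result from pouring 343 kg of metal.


Formula: Casting Yield = (W_good / W_total) * 100
Yield = (155 kg / 343 kg) * 100 = 45.1895%

Final answer: 45.1895%


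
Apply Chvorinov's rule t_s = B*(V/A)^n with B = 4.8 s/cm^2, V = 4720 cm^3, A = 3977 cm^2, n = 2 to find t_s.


Formula: t_s = B * (V/A)^n  (Chvorinov's rule, n=2)
Modulus M = V/A = 4720/3977 = 1.186824 cm
M^2 = 1.186824^2 = 1.408551 cm^2
t_s = 4.8 * 1.408551 = 6.7610 s

6.7610 s


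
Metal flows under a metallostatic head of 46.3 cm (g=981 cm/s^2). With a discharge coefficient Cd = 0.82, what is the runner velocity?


Formula: v = Cd * sqrt(2 * g * h)  (Torricelli with discharge coefficient)
2*g*h = 2 * 981 * 46.3 = 90840.6 cm^2/s^2
sqrt(90840.6) = 301.39774 cm/s
v = 0.82 * 301.39774 = 247.1461 cm/s

Answer: 247.1461 cm/s


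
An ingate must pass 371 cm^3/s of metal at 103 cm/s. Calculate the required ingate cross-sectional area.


Formula: A_ingate = Q / v  (continuity equation)
A = 371 cm^3/s / 103 cm/s = 3.6019 cm^2


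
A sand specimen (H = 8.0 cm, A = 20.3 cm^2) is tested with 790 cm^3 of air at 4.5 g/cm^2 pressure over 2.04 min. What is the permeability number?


Formula: Permeability Number P = (V * H) / (p * A * t)
Numerator: V * H = 790 * 8.0 = 6320.0
Denominator: p * A * t = 4.5 * 20.3 * 2.04 = 186.354
P = 6320.0 / 186.354 = 33.9139


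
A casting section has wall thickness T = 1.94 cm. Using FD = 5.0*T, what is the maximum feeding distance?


Formula: FD = 5.0 * T  (riser feeding-distance rule)
FD = 5.0 * 1.94 cm = 9.7000 cm

9.7000 cm


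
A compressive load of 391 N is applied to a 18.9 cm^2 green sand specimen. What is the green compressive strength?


Formula: Compressive Strength = Force / Area
Strength = 391 N / 18.9 cm^2 = 20.6878 N/cm^2

Answer: 20.6878 N/cm^2


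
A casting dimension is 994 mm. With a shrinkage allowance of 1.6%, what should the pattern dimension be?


Formula: L_pattern = L_casting * (1 + shrinkage_rate/100)
Shrinkage factor = 1 + 1.6/100 = 1.016
L_pattern = 994 mm * 1.016 = 1009.9040 mm

Final answer: 1009.9040 mm


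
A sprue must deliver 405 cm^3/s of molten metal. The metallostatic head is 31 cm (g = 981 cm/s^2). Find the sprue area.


Formula: v = sqrt(2*g*h), A = Q/v
Velocity: v = sqrt(2 * 981 * 31) = sqrt(60822) = 246.6212 cm/s
Sprue area: A = Q / v = 405 / 246.6212 = 1.6422 cm^2


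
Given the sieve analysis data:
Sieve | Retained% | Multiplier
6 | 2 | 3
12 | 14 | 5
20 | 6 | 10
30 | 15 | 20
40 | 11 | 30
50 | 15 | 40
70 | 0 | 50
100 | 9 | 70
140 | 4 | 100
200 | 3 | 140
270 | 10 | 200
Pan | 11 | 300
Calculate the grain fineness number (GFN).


Formula: GFN = sum(pct * multiplier) / sum(pct)
sum(pct * multiplier) = 8116
sum(pct) = 100
GFN = 8116 / 100 = 81.16

81.16


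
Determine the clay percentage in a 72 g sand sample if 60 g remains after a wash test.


Formula: Clay% = (W_total - W_washed) / W_total * 100
Clay mass = 72 - 60 = 12 g
Clay% = 12 / 72 * 100 = 16.6667%

16.6667%


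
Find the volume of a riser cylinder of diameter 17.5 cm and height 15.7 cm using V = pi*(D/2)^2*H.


Formula: V = pi * (D/2)^2 * H  (cylinder volume)
Radius = D/2 = 17.5/2 = 8.75 cm
V = pi * 8.75^2 * 15.7 = 3776.2925 cm^3


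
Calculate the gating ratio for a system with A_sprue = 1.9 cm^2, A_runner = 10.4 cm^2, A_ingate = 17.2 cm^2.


Sprue:Runner:Ingate = 1 : 10.4/1.9 : 17.2/1.9 = 1:5.47:9.05


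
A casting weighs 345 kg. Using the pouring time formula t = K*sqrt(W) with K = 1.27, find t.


Formula: t = K * sqrt(W)
sqrt(W) = sqrt(345) = 18.57418
t = 1.27 * 18.57418 = 23.5892 s

Final answer: 23.5892 s


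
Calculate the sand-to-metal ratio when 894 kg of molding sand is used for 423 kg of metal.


Formula: Sand-to-Metal Ratio = W_sand / W_metal
Ratio = 894 kg / 423 kg = 2.1135

Final answer: 2.1135


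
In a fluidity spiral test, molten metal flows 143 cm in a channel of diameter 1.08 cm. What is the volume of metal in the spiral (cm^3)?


Formula: V = pi * (d/2)^2 * L  (cylinder volume)
Radius = 1.08/2 = 0.54 cm
V = pi * 0.54^2 * 143 = 131.0006 cm^3

Final answer: 131.0006 cm^3


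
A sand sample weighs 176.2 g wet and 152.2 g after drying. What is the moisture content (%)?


Formula: MC = (W_wet - W_dry) / W_wet * 100
Water mass = 176.2 - 152.2 = 24.0 g
MC = 24.0 / 176.2 * 100 = 13.6209%

Final answer: 13.6209%


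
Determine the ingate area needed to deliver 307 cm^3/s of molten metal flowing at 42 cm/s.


Formula: A_ingate = Q / v  (continuity equation)
A = 307 cm^3/s / 42 cm/s = 7.3095 cm^2


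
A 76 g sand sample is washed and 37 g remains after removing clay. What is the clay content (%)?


Formula: Clay% = (W_total - W_washed) / W_total * 100
Clay mass = 76 - 37 = 39 g
Clay% = 39 / 76 * 100 = 51.3158%

51.3158%


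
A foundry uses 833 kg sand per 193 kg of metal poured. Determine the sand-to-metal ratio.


Formula: Sand-to-Metal Ratio = W_sand / W_metal
Ratio = 833 kg / 193 kg = 4.3161

4.3161


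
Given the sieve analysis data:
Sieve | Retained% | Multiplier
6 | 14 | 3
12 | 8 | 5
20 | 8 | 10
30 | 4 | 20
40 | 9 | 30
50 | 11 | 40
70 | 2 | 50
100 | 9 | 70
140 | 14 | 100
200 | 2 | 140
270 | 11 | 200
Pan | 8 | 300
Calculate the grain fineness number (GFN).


Formula: GFN = sum(pct * multiplier) / sum(pct)
sum(pct * multiplier) = 7962
sum(pct) = 100
GFN = 7962 / 100 = 79.62

Final answer: 79.62


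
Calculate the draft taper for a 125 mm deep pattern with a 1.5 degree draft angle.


Formula: taper = depth * tan(draft_angle)
tan(1.5 deg) = 0.0261859
taper = 125 mm * 0.0261859 = 3.2732 mm

3.2732 mm


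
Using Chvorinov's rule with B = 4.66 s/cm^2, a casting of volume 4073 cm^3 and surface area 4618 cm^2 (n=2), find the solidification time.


Formula: t_s = B * (V/A)^n  (Chvorinov's rule, n=2)
Modulus M = V/A = 4073/4618 = 0.881984 cm
M^2 = 0.881984^2 = 0.777896 cm^2
t_s = 4.66 * 0.777896 = 3.6250 s

Final answer: 3.6250 s


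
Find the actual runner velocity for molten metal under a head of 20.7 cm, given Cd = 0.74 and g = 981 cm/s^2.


Formula: v = Cd * sqrt(2 * g * h)  (Torricelli with discharge coefficient)
2*g*h = 2 * 981 * 20.7 = 40613.4 cm^2/s^2
sqrt(40613.4) = 201.52767 cm/s
v = 0.74 * 201.52767 = 149.1305 cm/s


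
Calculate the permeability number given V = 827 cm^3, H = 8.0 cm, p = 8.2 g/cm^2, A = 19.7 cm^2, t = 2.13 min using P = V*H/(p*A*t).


Formula: Permeability Number P = (V * H) / (p * A * t)
Numerator: V * H = 827 * 8.0 = 6616.0
Denominator: p * A * t = 8.2 * 19.7 * 2.13 = 344.0802
P = 6616.0 / 344.0802 = 19.2281


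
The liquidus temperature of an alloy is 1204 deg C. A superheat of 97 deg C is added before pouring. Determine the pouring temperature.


Formula: T_pour = T_melt + Superheat
T_pour = 1204 + 97 = 1301 deg C

Final answer: 1301 deg C


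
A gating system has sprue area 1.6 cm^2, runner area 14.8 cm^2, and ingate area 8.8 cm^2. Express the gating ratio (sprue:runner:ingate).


Sprue:Runner:Ingate = 1 : 14.8/1.6 : 8.8/1.6 = 1:9.25:5.50

Final answer: 1:9.25:5.50


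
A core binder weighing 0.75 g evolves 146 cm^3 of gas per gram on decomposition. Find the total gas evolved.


Formula: V_gas = W_binder * gas_evolution_rate
V = 0.75 g * 146 cm^3/g = 109.5000 cm^3

Answer: 109.5000 cm^3


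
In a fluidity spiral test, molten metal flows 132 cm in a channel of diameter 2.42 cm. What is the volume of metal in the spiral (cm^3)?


Formula: V = pi * (d/2)^2 * L  (cylinder volume)
Radius = 2.42/2 = 1.21 cm
V = pi * 1.21^2 * 132 = 607.1480 cm^3

Final answer: 607.1480 cm^3


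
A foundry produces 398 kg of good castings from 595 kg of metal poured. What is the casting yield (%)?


Formula: Casting Yield = (W_good / W_total) * 100
Yield = (398 kg / 595 kg) * 100 = 66.8908%

Answer: 66.8908%


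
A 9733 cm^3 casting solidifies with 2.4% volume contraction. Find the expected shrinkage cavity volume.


Formula: V_shrink = V_casting * shrinkage_pct / 100
V_shrink = 9733 cm^3 * 2.4 / 100 = 233.5920 cm^3

Answer: 233.5920 cm^3


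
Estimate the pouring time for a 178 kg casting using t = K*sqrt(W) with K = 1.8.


Formula: t = K * sqrt(W)
sqrt(W) = sqrt(178) = 13.34166
t = 1.8 * 13.34166 = 24.0150 s


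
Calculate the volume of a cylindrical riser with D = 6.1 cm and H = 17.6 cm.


Formula: V = pi * (D/2)^2 * H  (cylinder volume)
Radius = D/2 = 6.1/2 = 3.05 cm
V = pi * 3.05^2 * 17.6 = 514.3541 cm^3

Final answer: 514.3541 cm^3


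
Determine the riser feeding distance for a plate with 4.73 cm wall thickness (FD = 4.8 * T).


Formula: FD = 4.8 * T  (riser feeding-distance rule)
FD = 4.8 * 4.73 cm = 22.7040 cm

Final answer: 22.7040 cm


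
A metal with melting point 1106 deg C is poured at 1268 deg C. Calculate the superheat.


Formula: Superheat = T_pour - T_melt
Superheat = 1268 - 1106 = 162 deg C


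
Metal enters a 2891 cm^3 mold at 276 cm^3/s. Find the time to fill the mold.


Formula: t_fill = V_mold / Q_flow
t = 2891 cm^3 / 276 cm^3/s = 10.4746 s

10.4746 s


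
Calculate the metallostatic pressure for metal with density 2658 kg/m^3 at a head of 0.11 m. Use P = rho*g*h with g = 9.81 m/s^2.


Formula: P = rho * g * h
rho * g = 2658 * 9.81 = 26074.98 N/m^3
P = 26074.98 * 0.11 = 2868.2478 Pa

Answer: 2868.2478 Pa


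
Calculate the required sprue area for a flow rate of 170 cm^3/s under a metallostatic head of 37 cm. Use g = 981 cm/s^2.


Formula: v = sqrt(2*g*h), A = Q/v
Velocity: v = sqrt(2 * 981 * 37) = sqrt(72594) = 269.4327 cm/s
Sprue area: A = Q / v = 170 / 269.4327 = 0.6310 cm^2

0.6310 cm^2


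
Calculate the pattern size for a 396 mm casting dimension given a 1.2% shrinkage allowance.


Formula: L_pattern = L_casting * (1 + shrinkage_rate/100)
Shrinkage factor = 1 + 1.2/100 = 1.012
L_pattern = 396 mm * 1.012 = 400.7520 mm

Answer: 400.7520 mm


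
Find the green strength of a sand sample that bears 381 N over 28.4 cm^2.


Formula: Compressive Strength = Force / Area
Strength = 381 N / 28.4 cm^2 = 13.4155 N/cm^2


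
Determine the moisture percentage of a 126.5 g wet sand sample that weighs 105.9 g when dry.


Formula: MC = (W_wet - W_dry) / W_wet * 100
Water mass = 126.5 - 105.9 = 20.6 g
MC = 20.6 / 126.5 * 100 = 16.2846%

16.2846%


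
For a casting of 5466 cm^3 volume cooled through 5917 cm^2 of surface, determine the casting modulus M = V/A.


Formula: Casting Modulus M = V / A
M = 5466 cm^3 / 5917 cm^2 = 0.9238 cm

Final answer: 0.9238 cm


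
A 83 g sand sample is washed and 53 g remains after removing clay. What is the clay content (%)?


Formula: Clay% = (W_total - W_washed) / W_total * 100
Clay mass = 83 - 53 = 30 g
Clay% = 30 / 83 * 100 = 36.1446%

Answer: 36.1446%


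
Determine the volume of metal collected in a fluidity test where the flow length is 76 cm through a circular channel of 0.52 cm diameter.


Formula: V = pi * (d/2)^2 * L  (cylinder volume)
Radius = 0.52/2 = 0.26 cm
V = pi * 0.26^2 * 76 = 16.1402 cm^3

16.1402 cm^3


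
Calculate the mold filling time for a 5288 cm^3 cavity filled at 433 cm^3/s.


Formula: t_fill = V_mold / Q_flow
t = 5288 cm^3 / 433 cm^3/s = 12.2125 s

12.2125 s


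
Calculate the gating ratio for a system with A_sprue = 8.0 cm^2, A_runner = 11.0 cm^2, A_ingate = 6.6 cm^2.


Sprue:Runner:Ingate = 1 : 11.0/8.0 : 6.6/8.0 = 1:1.38:0.83


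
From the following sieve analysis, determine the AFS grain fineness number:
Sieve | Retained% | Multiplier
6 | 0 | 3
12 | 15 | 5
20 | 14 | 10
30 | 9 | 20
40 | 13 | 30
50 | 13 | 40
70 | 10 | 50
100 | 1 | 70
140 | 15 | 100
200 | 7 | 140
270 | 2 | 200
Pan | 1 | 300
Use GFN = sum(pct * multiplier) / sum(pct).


Formula: GFN = sum(pct * multiplier) / sum(pct)
sum(pct * multiplier) = 5055
sum(pct) = 100
GFN = 5055 / 100 = 50.55

Answer: 50.55


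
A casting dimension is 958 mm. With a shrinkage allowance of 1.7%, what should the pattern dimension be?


Formula: L_pattern = L_casting * (1 + shrinkage_rate/100)
Shrinkage factor = 1 + 1.7/100 = 1.017
L_pattern = 958 mm * 1.017 = 974.2860 mm

Answer: 974.2860 mm


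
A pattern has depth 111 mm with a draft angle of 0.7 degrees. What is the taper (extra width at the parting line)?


Formula: taper = depth * tan(draft_angle)
tan(0.7 deg) = 0.0122179
taper = 111 mm * 0.0122179 = 1.3562 mm

1.3562 mm


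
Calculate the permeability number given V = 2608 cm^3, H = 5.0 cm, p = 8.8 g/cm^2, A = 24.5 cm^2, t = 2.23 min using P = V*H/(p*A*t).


Formula: Permeability Number P = (V * H) / (p * A * t)
Numerator: V * H = 2608 * 5.0 = 13040.0
Denominator: p * A * t = 8.8 * 24.5 * 2.23 = 480.788
P = 13040.0 / 480.788 = 27.1221

Answer: 27.1221


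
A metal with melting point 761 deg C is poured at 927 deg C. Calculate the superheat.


Formula: Superheat = T_pour - T_melt
Superheat = 927 - 761 = 166 deg C

Answer: 166 deg C


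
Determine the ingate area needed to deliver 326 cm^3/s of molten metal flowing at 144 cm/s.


Formula: A_ingate = Q / v  (continuity equation)
A = 326 cm^3/s / 144 cm/s = 2.2639 cm^2

Final answer: 2.2639 cm^2


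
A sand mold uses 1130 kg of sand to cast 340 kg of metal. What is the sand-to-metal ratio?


Formula: Sand-to-Metal Ratio = W_sand / W_metal
Ratio = 1130 kg / 340 kg = 3.3235

3.3235


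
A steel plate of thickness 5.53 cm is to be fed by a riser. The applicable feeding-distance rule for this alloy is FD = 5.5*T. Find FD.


Formula: FD = 5.5 * T  (riser feeding-distance rule)
FD = 5.5 * 5.53 cm = 30.4150 cm

Answer: 30.4150 cm


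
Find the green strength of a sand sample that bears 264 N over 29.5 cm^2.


Formula: Compressive Strength = Force / Area
Strength = 264 N / 29.5 cm^2 = 8.9492 N/cm^2


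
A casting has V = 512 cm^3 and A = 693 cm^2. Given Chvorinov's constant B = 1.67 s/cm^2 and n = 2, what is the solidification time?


Formula: t_s = B * (V/A)^n  (Chvorinov's rule, n=2)
Modulus M = V/A = 512/693 = 0.738817 cm
M^2 = 0.738817^2 = 0.545851 cm^2
t_s = 1.67 * 0.545851 = 0.9116 s

Final answer: 0.9116 s


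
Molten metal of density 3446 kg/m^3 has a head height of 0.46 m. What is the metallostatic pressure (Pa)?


Formula: P = rho * g * h
rho * g = 3446 * 9.81 = 33805.26 N/m^3
P = 33805.26 * 0.46 = 15550.4196 Pa

Final answer: 15550.4196 Pa


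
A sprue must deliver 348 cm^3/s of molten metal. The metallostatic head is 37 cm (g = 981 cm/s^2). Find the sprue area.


Formula: v = sqrt(2*g*h), A = Q/v
Velocity: v = sqrt(2 * 981 * 37) = sqrt(72594) = 269.4327 cm/s
Sprue area: A = Q / v = 348 / 269.4327 = 1.2916 cm^2


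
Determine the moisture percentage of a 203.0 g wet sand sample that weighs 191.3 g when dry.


Formula: MC = (W_wet - W_dry) / W_wet * 100
Water mass = 203.0 - 191.3 = 11.7 g
MC = 11.7 / 203.0 * 100 = 5.7635%

Final answer: 5.7635%


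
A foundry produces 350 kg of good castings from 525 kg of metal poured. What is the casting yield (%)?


Formula: Casting Yield = (W_good / W_total) * 100
Yield = (350 kg / 525 kg) * 100 = 66.6667%

Final answer: 66.6667%


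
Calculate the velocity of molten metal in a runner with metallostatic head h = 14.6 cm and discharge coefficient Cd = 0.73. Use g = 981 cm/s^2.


Formula: v = Cd * sqrt(2 * g * h)  (Torricelli with discharge coefficient)
2*g*h = 2 * 981 * 14.6 = 28645.2 cm^2/s^2
sqrt(28645.2) = 169.24893 cm/s
v = 0.73 * 169.24893 = 123.5517 cm/s

Final answer: 123.5517 cm/s


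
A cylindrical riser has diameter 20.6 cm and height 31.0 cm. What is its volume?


Formula: V = pi * (D/2)^2 * H  (cylinder volume)
Radius = D/2 = 20.6/2 = 10.3 cm
V = pi * 10.3^2 * 31.0 = 10332.0385 cm^3

10332.0385 cm^3


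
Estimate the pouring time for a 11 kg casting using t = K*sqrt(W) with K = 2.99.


Formula: t = K * sqrt(W)
sqrt(W) = sqrt(11) = 3.31662
t = 2.99 * 3.31662 = 9.9167 s

9.9167 s


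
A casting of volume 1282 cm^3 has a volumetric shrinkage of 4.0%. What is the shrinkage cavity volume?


Formula: V_shrink = V_casting * shrinkage_pct / 100
V_shrink = 1282 cm^3 * 4.0 / 100 = 51.2800 cm^3

Final answer: 51.2800 cm^3


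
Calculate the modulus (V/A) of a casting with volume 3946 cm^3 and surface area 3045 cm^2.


Formula: Casting Modulus M = V / A
M = 3946 cm^3 / 3045 cm^2 = 1.2959 cm

Final answer: 1.2959 cm


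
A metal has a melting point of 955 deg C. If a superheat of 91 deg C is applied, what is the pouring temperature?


Formula: T_pour = T_melt + Superheat
T_pour = 955 + 91 = 1046 deg C

1046 deg C


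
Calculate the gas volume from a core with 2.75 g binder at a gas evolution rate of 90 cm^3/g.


Formula: V_gas = W_binder * gas_evolution_rate
V = 2.75 g * 90 cm^3/g = 247.5000 cm^3

Final answer: 247.5000 cm^3


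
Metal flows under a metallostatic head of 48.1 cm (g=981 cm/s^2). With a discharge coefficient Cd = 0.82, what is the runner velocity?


Formula: v = Cd * sqrt(2 * g * h)  (Torricelli with discharge coefficient)
2*g*h = 2 * 981 * 48.1 = 94372.2 cm^2/s^2
sqrt(94372.2) = 307.20059 cm/s
v = 0.82 * 307.20059 = 251.9045 cm/s


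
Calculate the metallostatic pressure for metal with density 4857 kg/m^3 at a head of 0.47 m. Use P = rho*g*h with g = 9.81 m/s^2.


Formula: P = rho * g * h
rho * g = 4857 * 9.81 = 47647.17 N/m^3
P = 47647.17 * 0.47 = 22394.1699 Pa

22394.1699 Pa


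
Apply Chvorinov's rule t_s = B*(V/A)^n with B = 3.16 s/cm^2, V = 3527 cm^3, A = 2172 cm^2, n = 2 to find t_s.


Formula: t_s = B * (V/A)^n  (Chvorinov's rule, n=2)
Modulus M = V/A = 3527/2172 = 1.623849 cm
M^2 = 1.623849^2 = 2.636886 cm^2
t_s = 3.16 * 2.636886 = 8.3326 s


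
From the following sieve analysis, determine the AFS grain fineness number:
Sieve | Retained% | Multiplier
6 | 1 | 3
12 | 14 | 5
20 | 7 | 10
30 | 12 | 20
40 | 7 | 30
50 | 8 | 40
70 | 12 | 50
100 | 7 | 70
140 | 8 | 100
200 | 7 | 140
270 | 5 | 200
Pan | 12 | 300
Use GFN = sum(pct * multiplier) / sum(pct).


Formula: GFN = sum(pct * multiplier) / sum(pct)
sum(pct * multiplier) = 8383
sum(pct) = 100
GFN = 8383 / 100 = 83.83

Answer: 83.83


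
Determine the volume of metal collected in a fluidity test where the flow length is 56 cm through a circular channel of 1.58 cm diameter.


Formula: V = pi * (d/2)^2 * L  (cylinder volume)
Radius = 1.58/2 = 0.79 cm
V = pi * 0.79^2 * 56 = 109.7974 cm^3

109.7974 cm^3


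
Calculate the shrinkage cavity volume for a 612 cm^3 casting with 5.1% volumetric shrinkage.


Formula: V_shrink = V_casting * shrinkage_pct / 100
V_shrink = 612 cm^3 * 5.1 / 100 = 31.2120 cm^3


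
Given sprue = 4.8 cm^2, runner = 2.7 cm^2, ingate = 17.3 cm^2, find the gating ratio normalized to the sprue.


Sprue:Runner:Ingate = 1 : 2.7/4.8 : 17.3/4.8 = 1:0.56:3.60

Final answer: 1:0.56:3.60


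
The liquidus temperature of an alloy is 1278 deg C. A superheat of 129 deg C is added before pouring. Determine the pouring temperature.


Formula: T_pour = T_melt + Superheat
T_pour = 1278 + 129 = 1407 deg C

1407 deg C


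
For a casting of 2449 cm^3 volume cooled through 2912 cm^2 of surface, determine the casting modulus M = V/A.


Formula: Casting Modulus M = V / A
M = 2449 cm^3 / 2912 cm^2 = 0.8410 cm

0.8410 cm


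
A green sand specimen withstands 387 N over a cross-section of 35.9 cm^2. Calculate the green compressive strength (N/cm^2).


Formula: Compressive Strength = Force / Area
Strength = 387 N / 35.9 cm^2 = 10.7799 N/cm^2

10.7799 N/cm^2


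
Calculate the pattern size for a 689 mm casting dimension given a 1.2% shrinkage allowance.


Formula: L_pattern = L_casting * (1 + shrinkage_rate/100)
Shrinkage factor = 1 + 1.2/100 = 1.012
L_pattern = 689 mm * 1.012 = 697.2680 mm


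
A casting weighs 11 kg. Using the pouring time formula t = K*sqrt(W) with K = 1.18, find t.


Formula: t = K * sqrt(W)
sqrt(W) = sqrt(11) = 3.31662
t = 1.18 * 3.31662 = 3.9136 s

3.9136 s


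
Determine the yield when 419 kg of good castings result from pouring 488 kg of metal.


Formula: Casting Yield = (W_good / W_total) * 100
Yield = (419 kg / 488 kg) * 100 = 85.8607%

85.8607%


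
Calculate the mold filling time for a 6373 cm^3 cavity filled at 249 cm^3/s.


Formula: t_fill = V_mold / Q_flow
t = 6373 cm^3 / 249 cm^3/s = 25.5944 s

Final answer: 25.5944 s


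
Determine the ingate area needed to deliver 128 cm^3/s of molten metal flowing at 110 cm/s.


Formula: A_ingate = Q / v  (continuity equation)
A = 128 cm^3/s / 110 cm/s = 1.1636 cm^2


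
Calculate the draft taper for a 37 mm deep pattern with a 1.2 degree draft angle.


Formula: taper = depth * tan(draft_angle)
tan(1.2 deg) = 0.0209470
taper = 37 mm * 0.0209470 = 0.7750 mm


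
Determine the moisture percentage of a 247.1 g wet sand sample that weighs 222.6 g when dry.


Formula: MC = (W_wet - W_dry) / W_wet * 100
Water mass = 247.1 - 222.6 = 24.5 g
MC = 24.5 / 247.1 * 100 = 9.9150%

9.9150%


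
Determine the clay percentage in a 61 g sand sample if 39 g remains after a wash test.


Formula: Clay% = (W_total - W_washed) / W_total * 100
Clay mass = 61 - 39 = 22 g
Clay% = 22 / 61 * 100 = 36.0656%

36.0656%


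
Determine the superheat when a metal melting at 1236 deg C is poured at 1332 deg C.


Formula: Superheat = T_pour - T_melt
Superheat = 1332 - 1236 = 96 deg C

96 deg C


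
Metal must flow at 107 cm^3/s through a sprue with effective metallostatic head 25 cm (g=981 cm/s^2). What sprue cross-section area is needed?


Formula: v = sqrt(2*g*h), A = Q/v
Velocity: v = sqrt(2 * 981 * 25) = sqrt(49050) = 221.4723 cm/s
Sprue area: A = Q / v = 107 / 221.4723 = 0.4831 cm^2

Final answer: 0.4831 cm^2


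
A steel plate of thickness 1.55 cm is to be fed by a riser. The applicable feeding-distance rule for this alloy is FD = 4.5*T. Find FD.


Formula: FD = 4.5 * T  (riser feeding-distance rule)
FD = 4.5 * 1.55 cm = 6.9750 cm

Answer: 6.9750 cm


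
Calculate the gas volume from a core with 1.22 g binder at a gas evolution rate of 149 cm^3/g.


Formula: V_gas = W_binder * gas_evolution_rate
V = 1.22 g * 149 cm^3/g = 181.7800 cm^3

Answer: 181.7800 cm^3


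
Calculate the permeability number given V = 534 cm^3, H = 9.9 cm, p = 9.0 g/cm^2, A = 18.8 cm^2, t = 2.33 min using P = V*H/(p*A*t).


Formula: Permeability Number P = (V * H) / (p * A * t)
Numerator: V * H = 534 * 9.9 = 5286.6
Denominator: p * A * t = 9.0 * 18.8 * 2.33 = 394.236
P = 5286.6 / 394.236 = 13.4097

Answer: 13.4097


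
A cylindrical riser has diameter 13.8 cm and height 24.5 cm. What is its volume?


Formula: V = pi * (D/2)^2 * H  (cylinder volume)
Radius = D/2 = 13.8/2 = 6.9 cm
V = pi * 6.9^2 * 24.5 = 3664.4950 cm^3

Answer: 3664.4950 cm^3


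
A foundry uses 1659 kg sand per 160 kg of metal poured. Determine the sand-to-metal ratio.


Formula: Sand-to-Metal Ratio = W_sand / W_metal
Ratio = 1659 kg / 160 kg = 10.3688

10.3688


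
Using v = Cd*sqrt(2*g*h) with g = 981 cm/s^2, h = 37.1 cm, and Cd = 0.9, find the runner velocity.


Formula: v = Cd * sqrt(2 * g * h)  (Torricelli with discharge coefficient)
2*g*h = 2 * 981 * 37.1 = 72790.2 cm^2/s^2
sqrt(72790.2) = 269.79659 cm/s
v = 0.9 * 269.79659 = 242.8169 cm/s

Answer: 242.8169 cm/s


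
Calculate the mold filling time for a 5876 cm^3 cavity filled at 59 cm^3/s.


Formula: t_fill = V_mold / Q_flow
t = 5876 cm^3 / 59 cm^3/s = 99.5932 s

Final answer: 99.5932 s


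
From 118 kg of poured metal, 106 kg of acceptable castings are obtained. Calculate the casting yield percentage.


Formula: Casting Yield = (W_good / W_total) * 100
Yield = (106 kg / 118 kg) * 100 = 89.8305%


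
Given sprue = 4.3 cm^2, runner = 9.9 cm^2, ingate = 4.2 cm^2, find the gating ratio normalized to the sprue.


Sprue:Runner:Ingate = 1 : 9.9/4.3 : 4.2/4.3 = 1:2.30:0.98

Answer: 1:2.30:0.98


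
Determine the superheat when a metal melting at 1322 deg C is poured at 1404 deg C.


Formula: Superheat = T_pour - T_melt
Superheat = 1404 - 1322 = 82 deg C

Final answer: 82 deg C


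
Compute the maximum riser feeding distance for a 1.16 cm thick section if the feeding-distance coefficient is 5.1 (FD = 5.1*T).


Formula: FD = 5.1 * T  (riser feeding-distance rule)
FD = 5.1 * 1.16 cm = 5.9160 cm

Final answer: 5.9160 cm


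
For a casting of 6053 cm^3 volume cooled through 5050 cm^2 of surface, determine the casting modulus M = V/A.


Formula: Casting Modulus M = V / A
M = 6053 cm^3 / 5050 cm^2 = 1.1986 cm


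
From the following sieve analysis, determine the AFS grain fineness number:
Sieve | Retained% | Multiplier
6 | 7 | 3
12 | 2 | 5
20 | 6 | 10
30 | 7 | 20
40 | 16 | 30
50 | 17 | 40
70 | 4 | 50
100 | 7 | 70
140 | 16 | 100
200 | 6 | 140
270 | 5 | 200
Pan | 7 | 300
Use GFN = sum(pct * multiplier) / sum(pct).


Formula: GFN = sum(pct * multiplier) / sum(pct)
sum(pct * multiplier) = 7621
sum(pct) = 100
GFN = 7621 / 100 = 76.21

Final answer: 76.21


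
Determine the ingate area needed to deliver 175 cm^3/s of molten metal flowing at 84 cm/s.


Formula: A_ingate = Q / v  (continuity equation)
A = 175 cm^3/s / 84 cm/s = 2.0833 cm^2

Answer: 2.0833 cm^2


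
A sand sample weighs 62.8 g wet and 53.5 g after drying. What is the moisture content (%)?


Formula: MC = (W_wet - W_dry) / W_wet * 100
Water mass = 62.8 - 53.5 = 9.3 g
MC = 9.3 / 62.8 * 100 = 14.8089%

14.8089%


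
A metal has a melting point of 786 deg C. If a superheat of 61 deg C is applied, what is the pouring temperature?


Formula: T_pour = T_melt + Superheat
T_pour = 786 + 61 = 847 deg C


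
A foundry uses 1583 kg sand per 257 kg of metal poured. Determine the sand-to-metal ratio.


Formula: Sand-to-Metal Ratio = W_sand / W_metal
Ratio = 1583 kg / 257 kg = 6.1595


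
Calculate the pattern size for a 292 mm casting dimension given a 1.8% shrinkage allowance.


Formula: L_pattern = L_casting * (1 + shrinkage_rate/100)
Shrinkage factor = 1 + 1.8/100 = 1.018
L_pattern = 292 mm * 1.018 = 297.2560 mm

Final answer: 297.2560 mm


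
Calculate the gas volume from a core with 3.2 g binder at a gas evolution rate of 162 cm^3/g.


Formula: V_gas = W_binder * gas_evolution_rate
V = 3.2 g * 162 cm^3/g = 518.4000 cm^3


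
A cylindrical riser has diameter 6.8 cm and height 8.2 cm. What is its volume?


Formula: V = pi * (D/2)^2 * H  (cylinder volume)
Radius = D/2 = 6.8/2 = 3.4 cm
V = pi * 3.4^2 * 8.2 = 297.7979 cm^3

297.7979 cm^3


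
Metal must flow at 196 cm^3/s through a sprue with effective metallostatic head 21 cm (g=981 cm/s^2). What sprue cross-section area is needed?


Formula: v = sqrt(2*g*h), A = Q/v
Velocity: v = sqrt(2 * 981 * 21) = sqrt(41202) = 202.9828 cm/s
Sprue area: A = Q / v = 196 / 202.9828 = 0.9656 cm^2

0.9656 cm^2


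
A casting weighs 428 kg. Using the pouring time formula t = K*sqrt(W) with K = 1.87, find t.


Formula: t = K * sqrt(W)
sqrt(W) = sqrt(428) = 20.68816
t = 1.87 * 20.68816 = 38.6869 s


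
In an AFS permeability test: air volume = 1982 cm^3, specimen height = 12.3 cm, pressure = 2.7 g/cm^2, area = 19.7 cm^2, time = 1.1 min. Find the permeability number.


Formula: Permeability Number P = (V * H) / (p * A * t)
Numerator: V * H = 1982 * 12.3 = 24378.6
Denominator: p * A * t = 2.7 * 19.7 * 1.1 = 58.509
P = 24378.6 / 58.509 = 416.6641

Answer: 416.6641


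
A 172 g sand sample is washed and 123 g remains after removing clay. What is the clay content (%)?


Formula: Clay% = (W_total - W_washed) / W_total * 100
Clay mass = 172 - 123 = 49 g
Clay% = 49 / 172 * 100 = 28.4884%


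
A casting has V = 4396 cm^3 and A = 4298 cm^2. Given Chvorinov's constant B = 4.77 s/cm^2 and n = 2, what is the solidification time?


Formula: t_s = B * (V/A)^n  (Chvorinov's rule, n=2)
Modulus M = V/A = 4396/4298 = 1.022801 cm
M^2 = 1.022801^2 = 1.046122 cm^2
t_s = 4.77 * 1.046122 = 4.9900 s

Final answer: 4.9900 s


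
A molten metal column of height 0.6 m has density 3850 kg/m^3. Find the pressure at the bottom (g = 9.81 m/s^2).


Formula: P = rho * g * h
rho * g = 3850 * 9.81 = 37768.5 N/m^3
P = 37768.5 * 0.6 = 22661.1000 Pa

Final answer: 22661.1000 Pa


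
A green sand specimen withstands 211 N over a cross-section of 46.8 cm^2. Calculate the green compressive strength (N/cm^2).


Formula: Compressive Strength = Force / Area
Strength = 211 N / 46.8 cm^2 = 4.5085 N/cm^2

Answer: 4.5085 N/cm^2


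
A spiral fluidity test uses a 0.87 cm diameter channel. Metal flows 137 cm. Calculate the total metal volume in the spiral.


Formula: V = pi * (d/2)^2 * L  (cylinder volume)
Radius = 0.87/2 = 0.435 cm
V = pi * 0.435^2 * 137 = 81.4421 cm^3


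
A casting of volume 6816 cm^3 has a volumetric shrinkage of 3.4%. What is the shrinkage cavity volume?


Formula: V_shrink = V_casting * shrinkage_pct / 100
V_shrink = 6816 cm^3 * 3.4 / 100 = 231.7440 cm^3

Final answer: 231.7440 cm^3


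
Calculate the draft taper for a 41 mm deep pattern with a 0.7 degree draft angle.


Formula: taper = depth * tan(draft_angle)
tan(0.7 deg) = 0.0122179
taper = 41 mm * 0.0122179 = 0.5009 mm

0.5009 mm


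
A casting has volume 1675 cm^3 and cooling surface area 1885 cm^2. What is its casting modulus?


Formula: Casting Modulus M = V / A
M = 1675 cm^3 / 1885 cm^2 = 0.8886 cm

Final answer: 0.8886 cm


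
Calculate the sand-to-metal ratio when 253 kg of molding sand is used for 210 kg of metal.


Formula: Sand-to-Metal Ratio = W_sand / W_metal
Ratio = 253 kg / 210 kg = 1.2048

Answer: 1.2048


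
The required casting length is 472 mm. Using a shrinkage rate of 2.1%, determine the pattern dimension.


Formula: L_pattern = L_casting * (1 + shrinkage_rate/100)
Shrinkage factor = 1 + 2.1/100 = 1.021
L_pattern = 472 mm * 1.021 = 481.9120 mm

Answer: 481.9120 mm


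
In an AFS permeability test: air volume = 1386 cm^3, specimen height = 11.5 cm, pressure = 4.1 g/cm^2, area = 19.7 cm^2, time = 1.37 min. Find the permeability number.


Formula: Permeability Number P = (V * H) / (p * A * t)
Numerator: V * H = 1386 * 11.5 = 15939.0
Denominator: p * A * t = 4.1 * 19.7 * 1.37 = 110.6549
P = 15939.0 / 110.6549 = 144.0424

Answer: 144.0424


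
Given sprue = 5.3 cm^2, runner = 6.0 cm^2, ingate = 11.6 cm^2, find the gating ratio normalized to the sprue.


Sprue:Runner:Ingate = 1 : 6.0/5.3 : 11.6/5.3 = 1:1.13:2.19

1:1.13:2.19


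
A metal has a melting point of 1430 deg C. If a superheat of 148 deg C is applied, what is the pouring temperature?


Formula: T_pour = T_melt + Superheat
T_pour = 1430 + 148 = 1578 deg C

Final answer: 1578 deg C


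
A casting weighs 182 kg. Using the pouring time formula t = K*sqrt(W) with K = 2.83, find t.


Formula: t = K * sqrt(W)
sqrt(W) = sqrt(182) = 13.49074
t = 2.83 * 13.49074 = 38.1788 s

38.1788 s


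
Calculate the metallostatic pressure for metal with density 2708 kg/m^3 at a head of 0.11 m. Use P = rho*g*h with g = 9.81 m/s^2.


Formula: P = rho * g * h
rho * g = 2708 * 9.81 = 26565.48 N/m^3
P = 26565.48 * 0.11 = 2922.2028 Pa

Answer: 2922.2028 Pa


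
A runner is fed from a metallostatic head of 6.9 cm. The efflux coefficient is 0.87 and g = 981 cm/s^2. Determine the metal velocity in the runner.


Formula: v = Cd * sqrt(2 * g * h)  (Torricelli with discharge coefficient)
2*g*h = 2 * 981 * 6.9 = 13537.8 cm^2/s^2
sqrt(13537.8) = 116.35205 cm/s
v = 0.87 * 116.35205 = 101.2263 cm/s


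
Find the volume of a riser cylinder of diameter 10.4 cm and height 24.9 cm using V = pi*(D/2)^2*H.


Formula: V = pi * (D/2)^2 * H  (cylinder volume)
Radius = D/2 = 10.4/2 = 5.2 cm
V = pi * 5.2^2 * 24.9 = 2115.2218 cm^3

Final answer: 2115.2218 cm^3


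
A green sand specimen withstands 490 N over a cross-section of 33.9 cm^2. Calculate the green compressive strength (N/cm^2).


Formula: Compressive Strength = Force / Area
Strength = 490 N / 33.9 cm^2 = 14.4543 N/cm^2

14.4543 N/cm^2


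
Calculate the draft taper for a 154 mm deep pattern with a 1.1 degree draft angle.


Formula: taper = depth * tan(draft_angle)
tan(1.1 deg) = 0.0192010
taper = 154 mm * 0.0192010 = 2.9570 mm


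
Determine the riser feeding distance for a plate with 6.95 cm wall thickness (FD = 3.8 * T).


Formula: FD = 3.8 * T  (riser feeding-distance rule)
FD = 3.8 * 6.95 cm = 26.4100 cm


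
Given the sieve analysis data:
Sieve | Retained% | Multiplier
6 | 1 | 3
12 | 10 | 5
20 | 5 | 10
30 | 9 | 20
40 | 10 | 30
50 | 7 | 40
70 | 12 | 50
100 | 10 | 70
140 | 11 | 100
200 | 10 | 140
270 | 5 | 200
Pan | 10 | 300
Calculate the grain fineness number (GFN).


Formula: GFN = sum(pct * multiplier) / sum(pct)
sum(pct * multiplier) = 8663
sum(pct) = 100
GFN = 8663 / 100 = 86.63

Answer: 86.63


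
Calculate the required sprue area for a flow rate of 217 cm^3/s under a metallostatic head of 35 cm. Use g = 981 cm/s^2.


Formula: v = sqrt(2*g*h), A = Q/v
Velocity: v = sqrt(2 * 981 * 35) = sqrt(68670) = 262.0496 cm/s
Sprue area: A = Q / v = 217 / 262.0496 = 0.8281 cm^2

0.8281 cm^2


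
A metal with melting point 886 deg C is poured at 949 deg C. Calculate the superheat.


Formula: Superheat = T_pour - T_melt
Superheat = 949 - 886 = 63 deg C

Final answer: 63 deg C


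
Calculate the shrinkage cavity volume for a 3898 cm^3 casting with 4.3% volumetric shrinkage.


Formula: V_shrink = V_casting * shrinkage_pct / 100
V_shrink = 3898 cm^3 * 4.3 / 100 = 167.6140 cm^3

Answer: 167.6140 cm^3


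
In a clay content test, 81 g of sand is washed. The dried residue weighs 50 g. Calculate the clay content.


Formula: Clay% = (W_total - W_washed) / W_total * 100
Clay mass = 81 - 50 = 31 g
Clay% = 31 / 81 * 100 = 38.2716%


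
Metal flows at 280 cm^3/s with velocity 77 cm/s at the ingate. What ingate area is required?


Formula: A_ingate = Q / v  (continuity equation)
A = 280 cm^3/s / 77 cm/s = 3.6364 cm^2

Final answer: 3.6364 cm^2


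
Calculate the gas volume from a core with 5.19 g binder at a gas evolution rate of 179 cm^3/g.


Formula: V_gas = W_binder * gas_evolution_rate
V = 5.19 g * 179 cm^3/g = 929.0100 cm^3

Answer: 929.0100 cm^3


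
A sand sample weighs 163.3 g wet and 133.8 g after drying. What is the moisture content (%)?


Formula: MC = (W_wet - W_dry) / W_wet * 100
Water mass = 163.3 - 133.8 = 29.5 g
MC = 29.5 / 163.3 * 100 = 18.0649%

Answer: 18.0649%


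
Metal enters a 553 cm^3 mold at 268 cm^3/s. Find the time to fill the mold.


Formula: t_fill = V_mold / Q_flow
t = 553 cm^3 / 268 cm^3/s = 2.0634 s


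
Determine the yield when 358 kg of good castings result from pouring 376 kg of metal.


Formula: Casting Yield = (W_good / W_total) * 100
Yield = (358 kg / 376 kg) * 100 = 95.2128%

95.2128%


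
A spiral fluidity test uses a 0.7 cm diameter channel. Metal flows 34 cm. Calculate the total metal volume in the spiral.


Formula: V = pi * (d/2)^2 * L  (cylinder volume)
Radius = 0.7/2 = 0.35 cm
V = pi * 0.35^2 * 34 = 13.0847 cm^3

Final answer: 13.0847 cm^3


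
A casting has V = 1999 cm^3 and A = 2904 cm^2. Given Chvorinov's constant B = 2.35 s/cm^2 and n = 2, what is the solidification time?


Formula: t_s = B * (V/A)^n  (Chvorinov's rule, n=2)
Modulus M = V/A = 1999/2904 = 0.688361 cm
M^2 = 0.688361^2 = 0.473841 cm^2
t_s = 2.35 * 0.473841 = 1.1135 s

Answer: 1.1135 s
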